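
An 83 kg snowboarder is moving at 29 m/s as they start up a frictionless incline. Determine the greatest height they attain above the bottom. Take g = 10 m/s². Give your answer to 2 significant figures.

h = 42 m

Setting KE at the bottom equal to PE gained: ½mv² = mgh
h = v²/(2g) = 29²/(2 × 10) = 42.05 m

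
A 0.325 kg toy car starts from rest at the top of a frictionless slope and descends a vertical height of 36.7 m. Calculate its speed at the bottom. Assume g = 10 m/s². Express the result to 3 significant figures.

Energy conservation between the two points: mgh = ½mv²
v = √(2gh) = √(2 × 10 × 36.7) = √734.00 = 27.09 m/s

v = 27.1 m/s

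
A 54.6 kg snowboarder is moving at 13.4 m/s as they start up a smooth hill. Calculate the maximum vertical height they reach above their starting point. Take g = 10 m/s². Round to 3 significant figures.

Setting KE at the bottom equal to PE gained: ½mv² = mgh
h = v²/(2g) = 13.4²/(2 × 10) = 8.978 m

h = 8.98 m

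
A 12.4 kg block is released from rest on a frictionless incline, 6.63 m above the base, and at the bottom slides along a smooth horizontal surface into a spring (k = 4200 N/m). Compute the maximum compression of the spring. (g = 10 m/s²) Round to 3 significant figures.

Gravitational PE at the top equals spring PE at max compression: mgh = ½kx²
x = √(2mgh/k) = √(2 × 12.4 × 10 × 6.63 / 4200) = 0.6257 m

x = 0.626 m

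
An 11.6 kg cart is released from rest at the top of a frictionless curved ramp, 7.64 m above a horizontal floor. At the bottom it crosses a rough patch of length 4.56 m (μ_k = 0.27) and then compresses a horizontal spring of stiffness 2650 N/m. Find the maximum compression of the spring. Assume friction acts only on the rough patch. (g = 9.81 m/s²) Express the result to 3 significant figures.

x = 0.742 m

Initial energy: E₁ = mgh = (11.6)(9.81)(7.64) = 869.40 J
Friction removes W_f = μ_k mg d = (0.27)(11.6)(9.81)(4.56) = 140.1 J
Energy reaching the spring: E = 869.40 − 140.1 = 729.30 J
At max compression ½kx² = E ⇒ x = √(2E/k) = √(2 × 729.30/2650) = 0.7419 m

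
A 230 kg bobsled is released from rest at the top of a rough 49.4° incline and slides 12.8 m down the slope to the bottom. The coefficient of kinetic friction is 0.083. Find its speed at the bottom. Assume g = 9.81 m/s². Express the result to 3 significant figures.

v = 13.3 m/s

Work–energy: mg(L sinθ) − μ_k(mg cosθ)L = ½mv²
mgh = mgL sinθ = (230)(9.81)(12.8)sin49.4° = 21928 J
W_f = μ_k mg cosθ · L = (0.083)(230)(9.81)cos49.4°·12.8 = 1560 J
½mv² = 21928 − 1560 = 20368 J
v = √(2 × 20368/230) = 13.31 m/s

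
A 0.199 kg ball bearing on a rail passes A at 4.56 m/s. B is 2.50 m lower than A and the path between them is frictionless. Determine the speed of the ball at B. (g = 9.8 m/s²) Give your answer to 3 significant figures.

By conservation of mechanical energy, ½mv₀² + mgh = ½mv²
The mass cancels from both sides.
v² = v₀² + 2gh = (4.56)² + 2(9.8)(2.50) = 69.794
v = √69.794 = 8.354 m/s

v = 8.35 m/s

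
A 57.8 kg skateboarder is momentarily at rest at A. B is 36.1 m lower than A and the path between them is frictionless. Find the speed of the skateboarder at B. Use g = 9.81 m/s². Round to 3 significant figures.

Equating total energy at the two states: mgh = ½mv²
v = √(2gh) = √(2 × 9.81 × 36.1) = √708.28 = 26.61 m/s

v = 26.6 m/s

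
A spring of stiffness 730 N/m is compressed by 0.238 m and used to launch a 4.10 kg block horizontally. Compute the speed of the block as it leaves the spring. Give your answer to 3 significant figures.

Conservation of energy: ½kx² = ½mv²
v = x√(k/m) = 0.238 × √(730/4.10) = 3.176 m/s

v = 3.18 m/s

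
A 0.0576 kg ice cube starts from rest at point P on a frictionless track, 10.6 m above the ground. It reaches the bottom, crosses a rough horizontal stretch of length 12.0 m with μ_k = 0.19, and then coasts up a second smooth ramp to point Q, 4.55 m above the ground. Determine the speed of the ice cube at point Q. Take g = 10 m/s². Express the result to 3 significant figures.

Energy at P: mgh₁ = (0.0576)(10)(10.6) = 6.1056 J
Friction loss: W_f = μ_k mg d = 1.313 J
At Q: ½mv² + mgh₂ = mgh₁ − W_f
½mv² = 6.1056 − 1.313 − 2.6208 = 2.1715 J
v = √(2 × 2.1715/0.0576) = 8.683 m/s

v = 8.68 m/s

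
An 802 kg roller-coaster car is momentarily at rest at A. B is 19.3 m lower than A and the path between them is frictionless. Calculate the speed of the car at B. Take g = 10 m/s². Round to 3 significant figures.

v = 19.6 m/s

Mechanical energy is conserved (no friction): mgh = ½mv²
v = √(2gh) = √(2 × 10 × 19.3) = √386.00 = 19.65 m/s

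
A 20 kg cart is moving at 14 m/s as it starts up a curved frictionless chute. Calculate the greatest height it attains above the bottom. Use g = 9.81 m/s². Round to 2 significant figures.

h = 10 m

By energy conservation, ½mv² = mgh
h = v²/(2g) = 14²/(2 × 9.81) = 9.990 m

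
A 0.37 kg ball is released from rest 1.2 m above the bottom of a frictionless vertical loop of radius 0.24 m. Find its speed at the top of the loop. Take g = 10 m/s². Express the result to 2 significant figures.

Energy conservation: mgh = ½mv_top² + mg(2r)
v_top² = 2g(h − 2r) = 2(10)(1.2 − 0.4800) = 14.40
v_top = 3.795 m/s

v = 3.8 m/s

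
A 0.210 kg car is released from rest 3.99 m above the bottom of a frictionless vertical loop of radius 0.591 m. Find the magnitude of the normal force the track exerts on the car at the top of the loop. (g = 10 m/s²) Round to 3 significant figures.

N = 17.9 N

Energy from release to top (height 2r): mgh = ½mv_top² + mg(2r)
v_top² = 2g(h − 2r) = 2(10)(3.99 − 1.182) = 56.160 m²/s²
At the top, both N and weight point toward the centre: N + mg = mv_top²/r
N = m(v_top²/r − g) = 0.210(56.160/0.591 − 10) = 17.86 N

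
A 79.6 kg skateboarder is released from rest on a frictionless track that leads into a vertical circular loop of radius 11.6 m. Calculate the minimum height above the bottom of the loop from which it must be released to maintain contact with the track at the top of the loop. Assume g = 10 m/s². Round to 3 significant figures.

At the top, for minimum speed gravity alone supplies the centripetal force: mg = mv_top²/r ⇒ v_top² = gr = 116.0 m²/s²
Energy conservation from release height h to the top (height 2r): mgh = ½mv_top² + mg(2r)
h = v_top²/(2g) + 2r = r/2 + 2r = 5r/2 = 29.00 m

h = 29.0 m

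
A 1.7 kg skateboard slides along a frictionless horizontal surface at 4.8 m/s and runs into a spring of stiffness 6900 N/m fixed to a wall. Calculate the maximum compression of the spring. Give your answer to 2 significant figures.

All KE is stored as spring PE at maximum compression: ½mv² = ½kx²
x = v√(m/k) = 4.8 × √(1.7/6900) = 0.07534 m

x = 0.075 m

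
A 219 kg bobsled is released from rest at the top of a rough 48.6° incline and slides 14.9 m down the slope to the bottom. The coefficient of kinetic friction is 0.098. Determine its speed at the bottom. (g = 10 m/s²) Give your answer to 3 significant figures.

v = 14.3 m/s

Taking the bottom as reference, mgh = ½mv² + μ_k N L with h = L sinθ, N = mg cosθ:
mgh = mgL sinθ = (219)(10)(14.9)sin48.6° = 24477 J
W_f = μ_k mg cosθ · L = (0.098)(219)(10)cos48.6°·14.9 = 2115 J
½mv² = 24477 − 2115 = 22362 J
v = √(2 × 22362/219) = 14.29 m/s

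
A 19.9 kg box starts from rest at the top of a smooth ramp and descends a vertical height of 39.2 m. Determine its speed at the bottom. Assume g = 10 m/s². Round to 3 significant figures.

v = 28.0 m/s

Mechanical energy is conserved (no friction): mgh = ½mv²
v = √(2gh) = √(2 × 10 × 39.2) = √784.00 = 28.00 m/s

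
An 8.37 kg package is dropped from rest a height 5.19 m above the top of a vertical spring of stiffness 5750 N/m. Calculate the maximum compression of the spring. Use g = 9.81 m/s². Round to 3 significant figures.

x = 0.400 m

Measuring PE from the top of the relaxed spring, at max compression the package has dropped H + x with zero KE, so:
mg(H + x) = ½kx²
½(5750)x² − (8.37)(9.81)x − (8.37)(9.81)(5.19) = 0
2875x² − 82.11x − 426.1 = 0
x = [82.11 + √(6742 + 4.9007e+06)]/(2 × 2875) = 0.3995 m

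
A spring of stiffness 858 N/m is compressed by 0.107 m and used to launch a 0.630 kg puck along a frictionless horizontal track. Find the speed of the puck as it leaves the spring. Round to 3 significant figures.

v = 3.95 m/s

The puck leaves the spring when the spring is at natural length, so ½kx² = ½mv²
v = x√(k/m) = 0.107 × √(858/0.630) = 3.949 m/s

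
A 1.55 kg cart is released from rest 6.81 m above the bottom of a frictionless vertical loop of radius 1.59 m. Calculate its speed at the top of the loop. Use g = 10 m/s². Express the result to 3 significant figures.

v = 8.52 m/s

Energy conservation: mgh = ½mv_top² + mg(2r)
v_top² = 2g(h − 2r) = 2(10)(6.81 − 3.180) = 72.60
v_top = 8.521 m/s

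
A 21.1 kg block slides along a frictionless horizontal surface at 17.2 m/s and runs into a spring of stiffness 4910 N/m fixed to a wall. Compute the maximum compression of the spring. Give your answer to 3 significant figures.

x = 1.13 m

All KE is stored as spring PE at maximum compression: ½mv² = ½kx²
x = v√(m/k) = 17.2 × √(21.1/4910) = 1.128 m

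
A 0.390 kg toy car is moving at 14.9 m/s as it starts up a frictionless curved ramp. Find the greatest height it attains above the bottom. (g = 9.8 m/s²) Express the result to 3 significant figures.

Setting KE at the bottom equal to PE gained: ½mv² = mgh
h = v²/(2g) = 14.9²/(2 × 9.8) = 11.33 m

h = 11.3 m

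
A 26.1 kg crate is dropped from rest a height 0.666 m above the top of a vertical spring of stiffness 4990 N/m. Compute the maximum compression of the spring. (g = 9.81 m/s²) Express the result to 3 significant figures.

x = 0.318 m

Let x be the compression. The total drop is H + x, and the crate is instantaneously at rest at max compression, so energy conservation gives:
mg(H + x) = ½kx²
½(4990)x² − (26.1)(9.81)x − (26.1)(9.81)(0.666) = 0
2495x² − 256.0x − 170.5 = 0
x = [256.0 + √(65557 + 1.7018e+06)]/(2 × 2495) = 0.3177 m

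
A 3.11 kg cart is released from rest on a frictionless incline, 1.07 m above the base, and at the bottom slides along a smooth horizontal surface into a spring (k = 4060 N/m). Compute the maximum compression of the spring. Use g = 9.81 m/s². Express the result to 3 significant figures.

Gravitational PE at the top equals spring PE at max compression: mgh = ½kx²
x = √(2mgh/k) = √(2 × 3.11 × 9.81 × 1.07 / 4060) = 0.1268 m

x = 0.127 m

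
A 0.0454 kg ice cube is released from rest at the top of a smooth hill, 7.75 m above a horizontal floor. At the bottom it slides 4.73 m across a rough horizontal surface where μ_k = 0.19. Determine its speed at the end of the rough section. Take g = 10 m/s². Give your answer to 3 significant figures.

v = 11.7 m/s

Energy bookkeeping (friction removes W_f = μ_k N d):
mgh = ½mv² + μ_k m g d
W_f = μ_k mg d = (0.19)(0.0454)(10)(4.73) = 0.4080 J
½mv² = mgh − W_f = 3.5185 − 0.4080 = 3.1105 J
v = √(2 × 3.1105/0.0454) = 11.71 m/s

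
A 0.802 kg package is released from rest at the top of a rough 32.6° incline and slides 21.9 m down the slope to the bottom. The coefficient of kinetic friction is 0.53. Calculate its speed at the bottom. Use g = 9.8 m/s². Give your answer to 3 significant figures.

v = 6.29 m/s

Energy: mgh = ½mv² + W_f, with h = L sinθ and W_f = μ_k (mg cosθ) L
mgh = mgL sinθ = (0.802)(9.8)(21.9)sin32.6° = 92.736 J
W_f = μ_k mg cosθ · L = (0.53)(0.802)(9.8)cos32.6°·21.9 = 76.85 J
½mv² = 92.736 − 76.85 = 15.882 J
v = √(2 × 15.882/0.802) = 6.293 m/s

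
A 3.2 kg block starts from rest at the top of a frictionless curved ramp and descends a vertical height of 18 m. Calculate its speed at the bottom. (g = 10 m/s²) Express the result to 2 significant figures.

v = 19 m/s

Mechanical energy is conserved (no friction): mgh = ½mv²
The mass cancels from both sides.
v = √(2gh) = √(2 × 10 × 18) = √360.00 = 18.97 m/s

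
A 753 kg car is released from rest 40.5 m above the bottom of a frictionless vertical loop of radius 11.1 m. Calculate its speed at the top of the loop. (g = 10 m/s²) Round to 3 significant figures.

v = 19.1 m/s

Energy conservation: mgh = ½mv_top² + mg(2r)
v_top² = 2g(h − 2r) = 2(10)(40.5 − 22.20) = 366.0
v_top = 19.13 m/s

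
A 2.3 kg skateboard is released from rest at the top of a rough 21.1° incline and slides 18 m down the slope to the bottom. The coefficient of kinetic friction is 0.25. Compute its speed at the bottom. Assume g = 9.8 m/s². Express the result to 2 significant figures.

Energy: mgh = ½mv² + W_f, with h = L sinθ and W_f = μ_k (mg cosθ) L
mgh = mgL sinθ = (2.3)(9.8)(18)sin21.1° = 146.06 J
W_f = μ_k mg cosθ · L = (0.25)(2.3)(9.8)cos21.1°·18 = 94.63 J
½mv² = 146.06 − 94.63 = 51.428 J
v = √(2 × 51.428/2.3) = 6.687 m/s

v = 6.7 m/s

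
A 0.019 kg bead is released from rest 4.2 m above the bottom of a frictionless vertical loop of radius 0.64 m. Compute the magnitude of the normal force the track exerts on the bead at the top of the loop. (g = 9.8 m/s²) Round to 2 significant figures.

N = 1.5 N

Energy from release to top (height 2r): mgh = ½mv_top² + mg(2r)
v_top² = 2g(h − 2r) = 2(9.8)(4.2 − 1.280) = 57.232 m²/s²
At the top, both N and weight point toward the centre: N + mg = mv_top²/r
N = m(v_top²/r − g) = 0.019(57.232/0.64 − 9.8) = 1.513 N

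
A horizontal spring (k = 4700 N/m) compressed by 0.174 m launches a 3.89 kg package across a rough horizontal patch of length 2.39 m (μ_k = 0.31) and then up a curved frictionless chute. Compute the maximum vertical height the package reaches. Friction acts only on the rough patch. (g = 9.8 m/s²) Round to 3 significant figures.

h = 1.13 m

Spring energy: E₀ = ½kx² = ½(4700)(0.174)² = 71.149 J
Friction: W_f = μ_k mg d = (0.31)(3.89)(9.8)(2.39) = 28.24 J
Energy at base of ramp: E = 71.149 − 28.24 = 42.904 J
At max height all remaining energy is PE: mgh = E ⇒ h = E/(mg) = 42.904/(3.89 × 9.8) = 1.125 m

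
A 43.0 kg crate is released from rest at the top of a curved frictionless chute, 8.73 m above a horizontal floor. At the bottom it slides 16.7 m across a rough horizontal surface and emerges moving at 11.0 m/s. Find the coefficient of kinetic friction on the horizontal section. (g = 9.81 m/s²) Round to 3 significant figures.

Energy bookkeeping (friction removes W_f = μ_k N d):
mgh = ½mv² + μ_k m g d
mgh = 3682.6 J; ½mv² = 2601.5 J
W_f = 3682.6 − 2601.5 = 1081 J
μ_k = W_f/(mg·d) = 1081/(421.8 × 16.7) = 0.1535

μ_k = 0.153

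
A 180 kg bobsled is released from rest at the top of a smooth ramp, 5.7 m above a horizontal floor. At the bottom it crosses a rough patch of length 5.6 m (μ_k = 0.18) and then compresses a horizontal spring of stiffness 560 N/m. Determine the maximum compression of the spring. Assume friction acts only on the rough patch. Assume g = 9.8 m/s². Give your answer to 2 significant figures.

Initial energy: E₁ = mgh = (180)(9.8)(5.7) = 10055 J
Friction removes W_f = μ_k mg d = (0.18)(180)(9.8)(5.6) = 1778 J
Energy reaching the spring: E = 10055 − 1778 = 8276.7 J
At max compression ½kx² = E ⇒ x = √(2E/k) = √(2 × 8276.7/560) = 5.437 m

x = 5.4 m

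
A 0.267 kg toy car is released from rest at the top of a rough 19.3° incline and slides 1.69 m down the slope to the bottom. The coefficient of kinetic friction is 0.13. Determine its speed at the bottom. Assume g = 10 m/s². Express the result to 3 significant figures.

v = 2.65 m/s

Work–energy: mg(L sinθ) − μ_k(mg cosθ)L = ½mv²
mgh = mgL sinθ = (0.267)(10)(1.69)sin19.3° = 1.4914 J
W_f = μ_k mg cosθ · L = (0.13)(0.267)(10)cos19.3°·1.69 = 0.5536 J
½mv² = 1.4914 − 0.5536 = 0.93775 J
v = √(2 × 0.93775/0.267) = 2.650 m/s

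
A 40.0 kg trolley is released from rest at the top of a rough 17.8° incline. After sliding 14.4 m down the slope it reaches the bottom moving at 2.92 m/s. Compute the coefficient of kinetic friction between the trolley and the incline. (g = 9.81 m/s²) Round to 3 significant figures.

mgh = ½mv² + μ_k (mg cosθ) L, with h = L sinθ
mgL sinθ = 1727.3 J; ½mv² = 170.53 J
W_f = 1727.3 − 170.53 = 1557 J
μ_k = W_f/(mg cosθ · L) = 1557/(373.6 × 14.4) = 0.2894

μ_k = 0.289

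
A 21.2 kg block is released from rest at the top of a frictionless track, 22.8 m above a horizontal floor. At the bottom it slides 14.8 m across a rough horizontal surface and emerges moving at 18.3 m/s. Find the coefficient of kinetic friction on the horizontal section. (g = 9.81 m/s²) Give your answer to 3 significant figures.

μ_k = 0.387

Applying the work–energy principle:
mgh = ½mv² + μ_k m g d
mgh = 4741.8 J; ½mv² = 3549.8 J
W_f = 4741.8 − 3549.8 = 1192 J
μ_k = W_f/(mg·d) = 1192/(208.0 × 14.8) = 0.3872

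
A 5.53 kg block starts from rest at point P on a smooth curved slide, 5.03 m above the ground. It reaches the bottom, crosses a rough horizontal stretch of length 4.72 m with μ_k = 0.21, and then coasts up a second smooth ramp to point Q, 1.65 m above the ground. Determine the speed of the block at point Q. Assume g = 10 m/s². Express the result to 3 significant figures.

Energy at P: mgh₁ = (5.53)(10)(5.03) = 278.16 J
Friction loss: W_f = μ_k mg d = 54.81 J
At Q: ½mv² + mgh₂ = mgh₁ − W_f
½mv² = 278.16 − 54.81 − 91.245 = 132.10 J
v = √(2 × 132.10/5.53) = 6.912 m/s

v = 6.91 m/s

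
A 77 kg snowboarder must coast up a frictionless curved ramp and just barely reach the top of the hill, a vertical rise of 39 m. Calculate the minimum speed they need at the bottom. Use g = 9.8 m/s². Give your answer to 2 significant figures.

v = 28 m/s

At the top they are momentarily at rest, so all KE converts to PE: ½mv² = mgh
v = √(2gh) = √(2 × 9.8 × 39) = 27.65 m/s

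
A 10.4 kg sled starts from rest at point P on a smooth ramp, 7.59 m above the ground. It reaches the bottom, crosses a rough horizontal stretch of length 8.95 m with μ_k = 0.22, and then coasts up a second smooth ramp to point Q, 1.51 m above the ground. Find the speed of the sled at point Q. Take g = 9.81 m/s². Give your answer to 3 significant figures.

Energy at P: mgh₁ = (10.4)(9.81)(7.59) = 774.36 J
Friction loss: W_f = μ_k mg d = 200.9 J
At Q: ½mv² + mgh₂ = mgh₁ − W_f
½mv² = 774.36 − 200.9 − 154.06 = 419.42 J
v = √(2 × 419.42/10.4) = 8.981 m/s

v = 8.98 m/s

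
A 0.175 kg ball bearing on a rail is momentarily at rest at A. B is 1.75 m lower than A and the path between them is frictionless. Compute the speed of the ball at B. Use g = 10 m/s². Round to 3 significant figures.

v = 5.92 m/s

Energy conservation between the two points: mgh = ½mv²
v = √(2gh) = √(2 × 10 × 1.75) = √35.000 = 5.916 m/s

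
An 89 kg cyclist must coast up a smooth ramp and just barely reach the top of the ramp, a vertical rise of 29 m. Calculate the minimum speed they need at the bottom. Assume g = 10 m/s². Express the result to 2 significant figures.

v = 24 m/s

At the top they are momentarily at rest, so all KE converts to PE: ½mv² = mgh
v = √(2gh) = √(2 × 10 × 29) = 24.08 m/s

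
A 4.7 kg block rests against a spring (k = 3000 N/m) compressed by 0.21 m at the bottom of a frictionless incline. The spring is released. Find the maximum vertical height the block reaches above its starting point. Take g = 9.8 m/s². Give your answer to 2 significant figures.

h = 1.4 m

Energy conservation from release to the highest point: ½kx² = mgh
h = kx²/(2mg) = (3000)(0.21)²/(2 × 4.7 × 9.8) = 1.436 m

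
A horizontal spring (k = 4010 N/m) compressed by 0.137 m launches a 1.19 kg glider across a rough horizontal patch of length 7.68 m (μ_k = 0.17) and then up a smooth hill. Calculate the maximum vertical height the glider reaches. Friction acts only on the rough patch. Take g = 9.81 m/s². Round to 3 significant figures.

h = 1.92 m

Spring energy: E₀ = ½kx² = ½(4010)(0.137)² = 37.632 J
Friction: W_f = μ_k mg d = (0.17)(1.19)(9.81)(7.68) = 15.24 J
Energy at base of ramp: E = 37.632 − 15.24 = 22.390 J
At max height all remaining energy is PE: mgh = E ⇒ h = E/(mg) = 22.390/(1.19 × 9.81) = 1.918 m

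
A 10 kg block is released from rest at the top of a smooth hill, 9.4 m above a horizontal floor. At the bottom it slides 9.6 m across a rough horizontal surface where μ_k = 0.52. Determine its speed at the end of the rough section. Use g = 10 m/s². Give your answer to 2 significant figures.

Energy at the top = energy at the end + work done against friction:
mgh = ½mv² + μ_k m g d
W_f = μ_k mg d = (0.52)(10)(10)(9.6) = 499.2 J
½mv² = mgh − W_f = 940.00 − 499.2 = 440.80 J
v = √(2 × 440.80/10) = 9.389 m/s

v = 9.4 m/s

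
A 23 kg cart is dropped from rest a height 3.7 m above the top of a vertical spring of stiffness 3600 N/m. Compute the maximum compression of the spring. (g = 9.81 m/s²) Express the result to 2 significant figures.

Take the reference level at the top of the uncompressed spring. At max compression the cart has fallen H + x and is momentarily at rest:
mg(H + x) = ½kx²
½(3600)x² − (23)(9.81)x − (23)(9.81)(3.7) = 0
1800x² − 225.6x − 834.8 = 0
x = [225.6 + √(50909 + 6.0108e+06)]/(2 × 1800) = 0.7466 m

x = 0.75 m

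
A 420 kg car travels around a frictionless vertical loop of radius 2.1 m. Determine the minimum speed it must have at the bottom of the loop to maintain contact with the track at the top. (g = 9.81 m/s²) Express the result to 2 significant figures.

v = 10 m/s

At the top: mg = mv_top²/r ⇒ v_top² = gr = 20.60 m²/s²
Energy from bottom to top (height 2r): ½mv_bot² = ½mv_top² + mg(2r)
v_bot² = gr + 4gr = 5gr = 103.0
v_bot = √(5gr) = 10.15 m/s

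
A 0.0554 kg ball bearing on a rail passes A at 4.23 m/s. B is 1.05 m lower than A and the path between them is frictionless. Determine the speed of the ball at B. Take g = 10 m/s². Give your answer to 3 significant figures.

v = 6.24 m/s

By conservation of mechanical energy, ½mv₀² + mgh = ½mv²
v² = v₀² + 2gh = (4.23)² + 2(10)(1.05) = 38.893
v = √38.893 = 6.236 m/s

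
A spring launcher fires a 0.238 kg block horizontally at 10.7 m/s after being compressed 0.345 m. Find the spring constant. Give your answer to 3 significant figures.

k = 229 N/m

½kx² = ½mv²
k = mv²/x² = (0.238)(10.7)²/(0.345)² = 228.9 N/m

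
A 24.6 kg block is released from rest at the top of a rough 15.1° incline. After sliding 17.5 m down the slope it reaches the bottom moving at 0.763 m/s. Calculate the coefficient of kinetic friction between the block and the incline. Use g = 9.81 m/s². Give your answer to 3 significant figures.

The energy dissipated by friction is the PE lost minus the KE gained:
mgL sinθ = 1100.2 J; ½mv² = 7.1607 J
W_f = 1100.2 − 7.1607 = 1093 J
μ_k = W_f/(mg cosθ · L) = 1093/(233.0 × 17.5) = 0.2681

μ_k = 0.268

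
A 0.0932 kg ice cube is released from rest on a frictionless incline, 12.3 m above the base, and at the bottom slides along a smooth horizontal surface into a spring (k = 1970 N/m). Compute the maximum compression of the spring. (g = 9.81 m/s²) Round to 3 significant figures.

x = 0.107 m

At max compression the cube is momentarily at rest: mgh = ½kx²
x = √(2mgh/k) = √(2 × 0.0932 × 9.81 × 12.3 / 1970) = 0.1069 m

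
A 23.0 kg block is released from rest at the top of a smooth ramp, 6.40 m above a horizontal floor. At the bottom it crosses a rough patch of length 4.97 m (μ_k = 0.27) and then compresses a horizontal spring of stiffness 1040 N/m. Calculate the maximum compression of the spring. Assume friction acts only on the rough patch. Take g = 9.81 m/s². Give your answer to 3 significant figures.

Initial energy: E₁ = mgh = (23.0)(9.81)(6.40) = 1444.0 J
Friction removes W_f = μ_k mg d = (0.27)(23.0)(9.81)(4.97) = 302.8 J
Energy reaching the spring: E = 1444.0 − 302.8 = 1141.3 J
At max compression ½kx² = E ⇒ x = √(2E/k) = √(2 × 1141.3/1040) = 1.481 m

x = 1.48 m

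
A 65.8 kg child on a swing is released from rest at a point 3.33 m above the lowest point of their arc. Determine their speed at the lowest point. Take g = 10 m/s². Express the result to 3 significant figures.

v = 8.16 m/s

Energy conservation between the two points: mgh = ½mv²
v = √(2gh) = √(2 × 10 × 3.33) = √66.600 = 8.161 m/s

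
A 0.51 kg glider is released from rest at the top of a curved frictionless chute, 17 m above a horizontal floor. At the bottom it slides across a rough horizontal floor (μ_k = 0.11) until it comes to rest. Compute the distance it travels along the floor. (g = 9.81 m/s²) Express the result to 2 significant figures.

Energy bookkeeping (friction removes W_f = μ_k N d):
At rest all PE has been dissipated by friction: mgh = μ_k m g d
d = h/μ_k = 17/0.11 = 154.5 m

d = 150 m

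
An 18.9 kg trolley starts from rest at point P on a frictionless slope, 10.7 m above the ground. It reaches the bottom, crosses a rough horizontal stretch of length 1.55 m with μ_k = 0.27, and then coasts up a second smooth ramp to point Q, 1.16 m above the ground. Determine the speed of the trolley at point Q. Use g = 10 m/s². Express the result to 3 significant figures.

Energy at P: mgh₁ = (18.9)(10)(10.7) = 2022.3 J
Friction loss: W_f = μ_k mg d = 79.10 J
At Q: ½mv² + mgh₂ = mgh₁ − W_f
½mv² = 2022.3 − 79.10 − 219.24 = 1724.0 J
v = √(2 × 1724.0/18.9) = 13.51 m/s

v = 13.5 m/s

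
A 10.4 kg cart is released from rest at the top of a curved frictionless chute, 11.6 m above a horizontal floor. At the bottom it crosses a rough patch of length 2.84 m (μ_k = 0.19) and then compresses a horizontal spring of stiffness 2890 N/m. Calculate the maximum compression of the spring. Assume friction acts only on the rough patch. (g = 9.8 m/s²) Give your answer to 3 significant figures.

Initial energy: E₁ = mgh = (10.4)(9.8)(11.6) = 1182.3 J
Friction removes W_f = μ_k mg d = (0.19)(10.4)(9.8)(2.84) = 55.00 J
Energy reaching the spring: E = 1182.3 − 55.00 = 1127.3 J
At max compression ½kx² = E ⇒ x = √(2E/k) = √(2 × 1127.3/2890) = 0.8832 m

x = 0.883 m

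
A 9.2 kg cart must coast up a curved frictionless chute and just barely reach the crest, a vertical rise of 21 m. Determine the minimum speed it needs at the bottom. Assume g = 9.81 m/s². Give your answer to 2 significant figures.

At the top it is momentarily at rest, so all KE converts to PE: ½mv² = mgh
v = √(2gh) = √(2 × 9.81 × 21) = 20.30 m/s

v = 20 m/s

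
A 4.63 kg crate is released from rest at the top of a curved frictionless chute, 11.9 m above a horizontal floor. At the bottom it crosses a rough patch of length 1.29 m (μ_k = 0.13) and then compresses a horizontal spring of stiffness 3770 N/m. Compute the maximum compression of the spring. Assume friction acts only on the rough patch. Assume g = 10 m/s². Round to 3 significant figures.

Initial energy: E₁ = mgh = (4.63)(10)(11.9) = 550.97 J
Friction removes W_f = μ_k mg d = (0.13)(4.63)(10)(1.29) = 7.765 J
Energy reaching the spring: E = 550.97 − 7.765 = 543.21 J
At max compression ½kx² = E ⇒ x = √(2E/k) = √(2 × 543.21/3770) = 0.5368 m

x = 0.537 m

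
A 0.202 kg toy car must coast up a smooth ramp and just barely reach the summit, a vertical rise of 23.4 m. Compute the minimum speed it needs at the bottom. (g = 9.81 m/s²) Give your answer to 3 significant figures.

v = 21.4 m/s

At the top it is momentarily at rest, so all KE converts to PE: ½mv² = mgh
v = √(2gh) = √(2 × 9.81 × 23.4) = 21.43 m/s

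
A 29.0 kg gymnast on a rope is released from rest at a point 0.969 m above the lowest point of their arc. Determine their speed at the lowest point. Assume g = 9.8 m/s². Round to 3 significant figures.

v = 4.36 m/s

Mechanical energy is conserved (no friction): mgh = ½mv²
v = √(2gh) = √(2 × 9.8 × 0.969) = √18.992 = 4.358 m/s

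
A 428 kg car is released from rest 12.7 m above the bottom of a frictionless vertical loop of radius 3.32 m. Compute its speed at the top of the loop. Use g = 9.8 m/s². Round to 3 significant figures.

Energy conservation: mgh = ½mv_top² + mg(2r)
v_top² = 2g(h − 2r) = 2(9.8)(12.7 − 6.640) = 118.8
v_top = 10.90 m/s

v = 10.9 m/s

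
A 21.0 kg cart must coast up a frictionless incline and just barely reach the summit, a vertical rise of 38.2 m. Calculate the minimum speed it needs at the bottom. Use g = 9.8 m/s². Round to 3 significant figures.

At the top it is momentarily at rest, so all KE converts to PE: ½mv² = mgh
v = √(2gh) = √(2 × 9.8 × 38.2) = 27.36 m/s

v = 27.4 m/s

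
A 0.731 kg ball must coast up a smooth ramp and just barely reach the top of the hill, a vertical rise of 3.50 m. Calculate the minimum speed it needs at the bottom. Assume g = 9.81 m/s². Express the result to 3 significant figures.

v = 8.29 m/s

At the top it is momentarily at rest, so all KE converts to PE: ½mv² = mgh
v = √(2gh) = √(2 × 9.81 × 3.50) = 8.287 m/s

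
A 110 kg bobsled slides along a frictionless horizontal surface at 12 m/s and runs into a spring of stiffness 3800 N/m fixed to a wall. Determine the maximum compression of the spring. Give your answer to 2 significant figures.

All KE is stored as spring PE at maximum compression: ½mv² = ½kx²
x = v√(m/k) = 12 × √(110/3800) = 2.042 m

x = 2.0 m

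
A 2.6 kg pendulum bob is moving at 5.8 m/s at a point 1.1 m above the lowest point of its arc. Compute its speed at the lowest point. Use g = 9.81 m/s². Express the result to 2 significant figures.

v = 7.4 m/s

Equating total energy at the two states: ½mv₀² + mgh = ½mv²
v² = v₀² + 2gh = (5.8)² + 2(9.81)(1.1) = 55.222
v = √55.222 = 7.431 m/s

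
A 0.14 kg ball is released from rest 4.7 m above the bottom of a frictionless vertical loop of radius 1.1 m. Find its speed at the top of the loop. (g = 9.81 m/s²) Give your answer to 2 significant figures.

v = 7.0 m/s

Energy conservation: mgh = ½mv_top² + mg(2r)
v_top² = 2g(h − 2r) = 2(9.81)(4.7 − 2.200) = 49.05
v_top = 7.004 m/s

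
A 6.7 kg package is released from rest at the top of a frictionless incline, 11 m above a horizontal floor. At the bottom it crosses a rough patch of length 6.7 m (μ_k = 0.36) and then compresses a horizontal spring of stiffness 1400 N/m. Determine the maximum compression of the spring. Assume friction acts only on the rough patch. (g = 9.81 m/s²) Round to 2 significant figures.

x = 0.90 m

Initial energy: E₁ = mgh = (6.7)(9.81)(11) = 723.00 J
Friction removes W_f = μ_k mg d = (0.36)(6.7)(9.81)(6.7) = 158.5 J
Energy reaching the spring: E = 723.00 − 158.5 = 564.46 J
At max compression ½kx² = E ⇒ x = √(2E/k) = √(2 × 564.46/1400) = 0.8980 m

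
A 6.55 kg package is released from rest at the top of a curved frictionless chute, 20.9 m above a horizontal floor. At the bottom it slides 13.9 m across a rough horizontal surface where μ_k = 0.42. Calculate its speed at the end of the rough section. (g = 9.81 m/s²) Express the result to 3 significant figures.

v = 17.2 m/s

Applying the work–energy principle:
mgh = ½mv² + μ_k m g d
W_f = μ_k mg d = (0.42)(6.55)(9.81)(13.9) = 375.1 J
½mv² = mgh − W_f = 1342.9 − 375.1 = 967.82 J
v = √(2 × 967.82/6.55) = 17.19 m/s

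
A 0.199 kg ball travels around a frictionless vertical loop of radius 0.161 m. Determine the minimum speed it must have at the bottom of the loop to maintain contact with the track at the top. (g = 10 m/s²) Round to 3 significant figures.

v = 2.84 m/s

At the top: mg = mv_top²/r ⇒ v_top² = gr = 1.610 m²/s²
Energy from bottom to top (height 2r): ½mv_bot² = ½mv_top² + mg(2r)
v_bot² = gr + 4gr = 5gr = 8.050
v_bot = √(5gr) = 2.837 m/s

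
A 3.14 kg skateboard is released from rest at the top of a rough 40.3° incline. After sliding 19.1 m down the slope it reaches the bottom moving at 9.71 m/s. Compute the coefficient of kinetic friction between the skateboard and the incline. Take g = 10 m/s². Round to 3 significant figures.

The energy dissipated by friction is the PE lost minus the KE gained:
mgL sinθ = 387.91 J; ½mv² = 148.03 J
W_f = 387.91 − 148.03 = 239.9 J
μ_k = W_f/(mg cosθ · L) = 239.9/(23.95 × 19.1) = 0.5244

μ_k = 0.524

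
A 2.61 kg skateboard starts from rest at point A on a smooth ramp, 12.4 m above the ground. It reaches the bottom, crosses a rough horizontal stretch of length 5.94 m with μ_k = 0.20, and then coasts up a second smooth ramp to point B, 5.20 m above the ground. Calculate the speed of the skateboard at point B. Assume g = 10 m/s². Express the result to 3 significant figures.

v = 11.0 m/s

Energy at A: mgh₁ = (2.61)(10)(12.4) = 323.64 J
Friction loss: W_f = μ_k mg d = 31.01 J
At B: ½mv² + mgh₂ = mgh₁ − W_f
½mv² = 323.64 − 31.01 − 135.72 = 156.91 J
v = √(2 × 156.91/2.61) = 10.97 m/s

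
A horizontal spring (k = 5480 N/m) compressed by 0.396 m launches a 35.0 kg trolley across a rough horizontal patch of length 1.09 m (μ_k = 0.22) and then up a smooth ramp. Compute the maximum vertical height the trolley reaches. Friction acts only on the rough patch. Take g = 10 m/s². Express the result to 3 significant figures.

h = 0.988 m

Spring energy: E₀ = ½kx² = ½(5480)(0.396)² = 429.68 J
Friction: W_f = μ_k mg d = (0.22)(35.0)(10)(1.09) = 83.93 J
Energy at base of ramp: E = 429.68 − 83.93 = 345.75 J
At max height all remaining energy is PE: mgh = E ⇒ h = E/(mg) = 345.75/(35.0 × 10) = 0.9878 m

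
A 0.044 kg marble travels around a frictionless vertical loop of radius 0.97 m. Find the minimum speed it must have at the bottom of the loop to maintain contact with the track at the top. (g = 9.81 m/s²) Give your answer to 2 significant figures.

v = 6.9 m/s

At the top: mg = mv_top²/r ⇒ v_top² = gr = 9.516 m²/s²
Energy from bottom to top (height 2r): ½mv_bot² = ½mv_top² + mg(2r)
v_bot² = gr + 4gr = 5gr = 47.58
v_bot = √(5gr) = 6.898 m/s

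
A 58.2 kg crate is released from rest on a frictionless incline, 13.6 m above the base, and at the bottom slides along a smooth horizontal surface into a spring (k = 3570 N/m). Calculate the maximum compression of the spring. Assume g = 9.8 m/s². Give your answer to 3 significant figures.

x = 2.08 m

Energy conservation (no friction) from release to max compression: mgh = ½kx²
x = √(2mgh/k) = √(2 × 58.2 × 9.8 × 13.6 / 3570) = 2.085 m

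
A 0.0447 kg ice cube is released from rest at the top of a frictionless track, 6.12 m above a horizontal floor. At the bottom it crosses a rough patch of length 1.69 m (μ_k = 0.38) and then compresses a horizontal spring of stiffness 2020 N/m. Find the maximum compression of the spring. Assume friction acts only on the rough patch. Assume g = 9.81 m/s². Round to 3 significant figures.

x = 0.0488 m

Initial energy: E₁ = mgh = (0.0447)(9.81)(6.12) = 2.6837 J
Friction removes W_f = μ_k mg d = (0.38)(0.0447)(9.81)(1.69) = 0.2816 J
Energy reaching the spring: E = 2.6837 − 0.2816 = 2.4021 J
At max compression ½kx² = E ⇒ x = √(2E/k) = √(2 × 2.4021/2020) = 0.04877 m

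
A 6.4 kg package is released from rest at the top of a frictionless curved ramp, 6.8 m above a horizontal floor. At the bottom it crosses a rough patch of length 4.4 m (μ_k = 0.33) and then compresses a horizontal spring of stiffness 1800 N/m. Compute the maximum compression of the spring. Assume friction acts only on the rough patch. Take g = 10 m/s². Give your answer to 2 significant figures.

Initial energy: E₁ = mgh = (6.4)(10)(6.8) = 435.20 J
Friction removes W_f = μ_k mg d = (0.33)(6.4)(10)(4.4) = 92.93 J
Energy reaching the spring: E = 435.20 − 92.93 = 342.27 J
At max compression ½kx² = E ⇒ x = √(2E/k) = √(2 × 342.27/1800) = 0.6167 m

x = 0.62 m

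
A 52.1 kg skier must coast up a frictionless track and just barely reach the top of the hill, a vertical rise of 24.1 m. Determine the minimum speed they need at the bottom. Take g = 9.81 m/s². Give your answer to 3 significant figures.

v = 21.7 m/s

At the top they are momentarily at rest, so all KE converts to PE: ½mv² = mgh
v = √(2gh) = √(2 × 9.81 × 24.1) = 21.74 m/s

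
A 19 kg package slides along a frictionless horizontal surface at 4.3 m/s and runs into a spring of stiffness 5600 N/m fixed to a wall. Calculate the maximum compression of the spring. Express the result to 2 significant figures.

x = 0.25 m

Conservation of energy between contact and max compression: ½mv² = ½kx²
x = v√(m/k) = 4.3 × √(19/5600) = 0.2505 m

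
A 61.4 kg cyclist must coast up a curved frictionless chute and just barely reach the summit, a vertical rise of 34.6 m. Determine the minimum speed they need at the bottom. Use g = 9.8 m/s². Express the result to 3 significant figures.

v = 26.0 m/s

At the top they are momentarily at rest, so all KE converts to PE: ½mv² = mgh
v = √(2gh) = √(2 × 9.8 × 34.6) = 26.04 m/s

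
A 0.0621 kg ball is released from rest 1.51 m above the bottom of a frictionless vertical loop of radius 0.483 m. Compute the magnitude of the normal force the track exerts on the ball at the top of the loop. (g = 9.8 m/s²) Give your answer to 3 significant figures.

N = 0.762 N

Energy from release to top (height 2r): mgh = ½mv_top² + mg(2r)
v_top² = 2g(h − 2r) = 2(9.8)(1.51 − 0.9660) = 10.662 m²/s²
At the top, both N and weight point toward the centre: N + mg = mv_top²/r
N = m(v_top²/r − g) = 0.0621(10.662/0.483 − 9.8) = 0.7623 N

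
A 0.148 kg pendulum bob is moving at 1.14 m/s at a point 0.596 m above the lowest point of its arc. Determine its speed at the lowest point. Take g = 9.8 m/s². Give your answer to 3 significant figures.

Mechanical energy is conserved (no friction): ½mv₀² + mgh = ½mv²
v² = v₀² + 2gh = (1.14)² + 2(9.8)(0.596) = 12.981
v = √12.981 = 3.603 m/s

v = 3.60 m/s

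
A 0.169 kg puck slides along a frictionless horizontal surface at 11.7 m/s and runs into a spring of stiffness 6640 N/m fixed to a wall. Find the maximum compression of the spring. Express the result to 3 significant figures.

x = 0.0590 m

At max compression the puck is momentarily at rest: ½mv² = ½kx²
x = v√(m/k) = 11.7 × √(0.169/6640) = 0.05903 m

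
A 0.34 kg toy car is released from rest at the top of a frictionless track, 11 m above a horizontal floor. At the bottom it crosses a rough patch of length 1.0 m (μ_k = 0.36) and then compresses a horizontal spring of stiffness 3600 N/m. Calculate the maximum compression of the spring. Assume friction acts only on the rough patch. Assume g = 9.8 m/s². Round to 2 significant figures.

Initial energy: E₁ = mgh = (0.34)(9.8)(11) = 36.652 J
Friction removes W_f = μ_k mg d = (0.36)(0.34)(9.8)(1.0) = 1.200 J
Energy reaching the spring: E = 36.652 − 1.200 = 35.452 J
At max compression ½kx² = E ⇒ x = √(2E/k) = √(2 × 35.452/3600) = 0.1403 m

x = 0.14 m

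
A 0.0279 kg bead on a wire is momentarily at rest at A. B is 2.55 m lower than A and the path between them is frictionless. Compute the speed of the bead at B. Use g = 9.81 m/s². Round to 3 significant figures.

v = 7.07 m/s

By conservation of mechanical energy, mgh = ½mv²
v = √(2gh) = √(2 × 9.81 × 2.55) = √50.031 = 7.073 m/s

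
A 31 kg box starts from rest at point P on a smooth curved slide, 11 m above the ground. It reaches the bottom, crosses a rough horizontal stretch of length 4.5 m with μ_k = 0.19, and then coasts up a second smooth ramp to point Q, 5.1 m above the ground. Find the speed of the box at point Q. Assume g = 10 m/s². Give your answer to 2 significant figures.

Energy at P: mgh₁ = (31)(10)(11) = 3410.0 J
Friction loss: W_f = μ_k mg d = 265.1 J
At Q: ½mv² + mgh₂ = mgh₁ − W_f
½mv² = 3410.0 − 265.1 − 1581.0 = 1564.0 J
v = √(2 × 1564.0/31) = 10.04 m/s

v = 10 m/s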